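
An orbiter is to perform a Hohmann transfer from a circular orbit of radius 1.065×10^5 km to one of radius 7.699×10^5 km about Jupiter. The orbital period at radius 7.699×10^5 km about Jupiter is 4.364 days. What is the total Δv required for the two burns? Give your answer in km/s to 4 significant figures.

From Kepler's third law T² = 4π²r³/μ at r = 7.699×10^5 km, T = 4.364 days = 4.364 × 86400 s = 3.770496×10^5 s: μ = 4π²r³/T² = 1.26726×10^8 km³/s².
Transfer-ellipse semi-major axis a_t = (r₁ + r₂)/2 = (1.065×10^5 + 7.699×10^5)/2 = 4.382×10^5 km.
At r₁ the circular-orbit speed is v₁ = √(μ/r₁) = 34.495 km/s.
Transfer-orbit speed at r₁ (vis-viva equation): v_p = √[μ(2/r₁ − 1/a_t)] = 45.723 km/s.
First burn Δv₁ = |v_p − v₁| = 11.228 km/s.
At r₂, v₂ = √(μ/r₂) = 12.8297 km/s.
Transfer-orbit speed at r₂: v_a = √[μ(2/r₂ − 1/a_t)] = 6.32491 km/s.
Second burn Δv₂ = |v₂ − v_a| = 6.5048 km/s.
Δv = Δv₁ + Δv₂ = 11.228 + 6.5048 = 17.73 km/s.

Δv = 17.73 km/s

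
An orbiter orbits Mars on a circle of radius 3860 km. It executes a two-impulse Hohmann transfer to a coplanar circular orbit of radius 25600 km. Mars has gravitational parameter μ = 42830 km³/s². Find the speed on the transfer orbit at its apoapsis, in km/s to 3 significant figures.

v = 0.662 km/s

Semi-major axis of the transfer orbit: a_t = (3860 + 25600)/2 = 14730 km.
The apoapsis of the transfer ellipse is at r = 25600 km.
Vis-viva: v = √[μ(2/r − 1/a_t)] = √[42830 × (2/25600 − 1/14730)] = 0.6621 km/s.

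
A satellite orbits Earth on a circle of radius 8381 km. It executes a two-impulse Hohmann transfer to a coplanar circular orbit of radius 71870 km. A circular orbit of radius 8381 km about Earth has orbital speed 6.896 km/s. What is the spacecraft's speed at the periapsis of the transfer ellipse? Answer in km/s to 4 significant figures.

From the circular-orbit relation v² = μ/r at r = 8381 km: μ = v²r = (6.896)² × 8381 = 3.98557×10^5 km³/s².
Transfer-ellipse semi-major axis a_t = (r₁ + r₂)/2 = (8381 + 71870)/2 = 40125.5 km.
At periapsis, r = 8381 km.
Applying v² = μ(2/r − 1/a_t): v = 9.229 km/s.

v = 9.229 km/s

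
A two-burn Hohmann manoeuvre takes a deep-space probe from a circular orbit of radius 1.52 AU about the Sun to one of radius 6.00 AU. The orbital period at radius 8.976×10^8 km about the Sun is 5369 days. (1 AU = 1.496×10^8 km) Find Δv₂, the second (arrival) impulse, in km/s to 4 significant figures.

Δv₂ = 4.428 km/s

From Kepler's third law T² = 4π²r³/μ at r = 8.976×10^8 km, T = 5369 days = 5369 × 86400 s = 4.638816×10^8 s: μ = 4π²r³/T² = 1.32676×10^11 km³/s².
In km: r₁ = 1.52 × 1.496×10^8 = 2.27392×10^8 km; r₂ = 6.00 × 1.496×10^8 = 8.976×10^8 km.
Transfer-ellipse semi-major axis a_t = (r₁ + r₂)/2 = (2.27392×10^8 + 8.976×10^8)/2 = 5.62496×10^8 km.
Circular speed at r = 8.976×10^8 km: v_c = √(μ/r) = 12.158 km/s.
Transfer-orbit speed at the same r (vis-viva, a = a_t): v_t = √[μ(2/r − 1/a_t)] = 7.7301 km/s.
Δv₂ = |v_t − v_c| = |7.7301 − 12.158| = 4.428 km/s.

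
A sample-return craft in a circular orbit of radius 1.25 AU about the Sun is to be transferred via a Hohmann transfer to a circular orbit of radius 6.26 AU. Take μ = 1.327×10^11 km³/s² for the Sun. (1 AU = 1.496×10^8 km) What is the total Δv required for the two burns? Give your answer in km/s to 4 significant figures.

In km: r₁ = 1.25 × 1.496×10^8 = 1.870×10^8 km; r₂ = 6.26 × 1.496×10^8 = 9.36496×10^8 km.
Transfer-ellipse semi-major axis a_t = (r₁ + r₂)/2 = (1.870×10^8 + 9.36496×10^8)/2 = 5.61748×10^8 km.
At r₁ the circular-orbit speed is v₁ = √(μ/r₁) = 26.639 km/s.
On the transfer ellipse at r₁, vis-viva equation gives v_p = √[μ(2/r₁ − 1/a_t)] = 34.395 km/s.
First burn Δv₁ = |v_p − v₁| = 7.756 km/s.
At r₂, v₂ = √(μ/r₂) = 11.904 km/s.
Transfer-orbit speed at r₂: v_a = √[μ(2/r₂ − 1/a_t)] = 6.8680 km/s.
Second burn Δv₂ = |v₂ − v_a| = 5.036 km/s.
Δv = Δv₁ + Δv₂ = 7.756 + 5.036 = 12.79 km/s.

Δv = 12.79 km/s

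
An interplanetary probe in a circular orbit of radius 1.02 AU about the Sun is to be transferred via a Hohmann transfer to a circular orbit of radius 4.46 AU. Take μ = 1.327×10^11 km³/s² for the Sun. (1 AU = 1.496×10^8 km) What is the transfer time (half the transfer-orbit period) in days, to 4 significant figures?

t = 828.4 days

In km: r₁ = 1.02 × 1.496×10^8 = 1.52592×10^8 km; r₂ = 4.46 × 1.496×10^8 = 6.67216×10^8 km.
The Hohmann ellipse has a_t = (r₁ + r₂)/2 = 4.09904×10^8 km.
By Kepler's third law the transfer-orbit period is T = 2π√(a_t³/μ), so t = T/2 = 7.157×10^7 s.
Converting: 7.157×10^7 s ÷ 86400 s/day = 828.4 days.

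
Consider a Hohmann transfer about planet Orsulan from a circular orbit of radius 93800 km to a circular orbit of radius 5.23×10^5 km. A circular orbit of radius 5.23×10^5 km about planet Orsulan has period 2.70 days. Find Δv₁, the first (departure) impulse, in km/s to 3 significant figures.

From Kepler's third law T² = 4π²r³/μ at r = 5.23×10^5 km, T = 2.70 days = 2.70 × 86400 s = 2.3328×10^5 s: μ = 4π²r³/T² = 1.03779×10^8 km³/s².
Transfer-ellipse semi-major axis a_t = (r₁ + r₂)/2 = (93800 + 5.230×10^5)/2 = 3.084×10^5 km.
Circular speed at r = 93800 km: v_c = √(μ/r) = 33.262 km/s.
Transfer-orbit speed at the same r (vis-viva, a = a_t): v_t = √[μ(2/r − 1/a_t)] = 43.316 km/s.
Δv₁ = |v_t − v_c| = |43.316 − 33.262| = 10.05 km/s.

Δv₁ = 10.1 km/s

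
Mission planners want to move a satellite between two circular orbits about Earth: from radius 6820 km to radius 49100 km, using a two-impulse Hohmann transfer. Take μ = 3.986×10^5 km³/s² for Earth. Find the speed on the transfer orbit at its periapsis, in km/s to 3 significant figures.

v = 10.1 km/s

Semi-major axis of the transfer orbit: a_t = (6820 + 49100)/2 = 27960 km.
At periapsis, r = 6820 km.
From the vis-viva equation, v = √[μ(2/r − 1/a_t)] = 10.13 km/s.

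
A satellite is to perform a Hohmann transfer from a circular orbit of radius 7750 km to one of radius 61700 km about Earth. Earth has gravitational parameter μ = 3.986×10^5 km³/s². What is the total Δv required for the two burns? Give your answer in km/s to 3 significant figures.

Transfer-ellipse semi-major axis a_t = (r₁ + r₂)/2 = (7750 + 61700)/2 = 34725 km.
Circular speed at r₁: v₁ = √(μ/r₁) = √(3.986×10^5/7750) = 7.172 km/s.
On the transfer ellipse at r₁, vis-viva equation gives v_p = √[μ(2/r₁ − 1/a_t)] = 9.560 km/s.
First burn Δv₁ = |v_p − v₁| = 2.388 km/s.
At r₂, v₂ = √(μ/r₂) = 2.542 km/s.
Transfer-orbit speed at r₂: v_a = √[μ(2/r₂ − 1/a_t)] = 1.201 km/s.
Second burn Δv₂ = |v₂ − v_a| = 1.341 km/s.
Total Δv = Δv₁ + Δv₂ = 3.729 km/s.

Δv = 3.73 km/s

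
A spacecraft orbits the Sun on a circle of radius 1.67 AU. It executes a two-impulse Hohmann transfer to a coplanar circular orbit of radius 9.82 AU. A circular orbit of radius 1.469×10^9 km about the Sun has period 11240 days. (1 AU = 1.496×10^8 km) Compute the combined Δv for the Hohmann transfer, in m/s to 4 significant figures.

Δv = 11460 m/s

From Kepler's third law T² = 4π²r³/μ at r = 1.469×10^9 km, T = 11240 days = 11240 × 86400 s = 9.71136×10^8 s: μ = 4π²r³/T² = 1.32698×10^11 km³/s².
In km: r₁ = 1.67 × 1.496×10^8 = 2.49832×10^8 km; r₂ = 9.82 × 1.496×10^8 = 1.469072×10^9 km.
The Hohmann ellipse has a_t = (r₁ + r₂)/2 = 8.59452×10^8 km.
Circular speed at r₁: v₁ = √(μ/r₁) = √(1.32698×10^11/2.49832×10^8) = 23.0467 km/s.
Transfer-orbit speed at r₁ (vis-viva equation): v_p = √[μ(2/r₁ − 1/a_t)] = 30.1314 km/s.
First burn Δv₁ = |v_p − v₁| = 7.0847 km/s.
At r₂, v₂ = √(μ/r₂) = 9.5041 km/s.
Transfer-orbit speed at r₂: v_a = √[μ(2/r₂ − 1/a_t)] = 5.1242 km/s.
Second burn Δv₂ = |v₂ − v_a| = 4.3799 km/s.
Total Δv = Δv₁ + Δv₂ = 11.46 km/s.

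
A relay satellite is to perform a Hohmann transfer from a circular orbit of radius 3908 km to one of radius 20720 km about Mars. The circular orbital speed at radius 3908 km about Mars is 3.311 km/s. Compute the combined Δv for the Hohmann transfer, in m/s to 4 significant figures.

Δv = 1612 m/s

From the circular-orbit relation v² = μ/r at r = 3908 km: μ = v²r = (3.311)² × 3908 = 42842.3 km³/s².
Transfer-ellipse semi-major axis a_t = (r₁ + r₂)/2 = (3908 + 20720)/2 = 12314 km.
Circular speed at r₁: v₁ = √(μ/r₁) = √(42842.3/3908) = 3.3110 km/s.
On the transfer ellipse at r₁, vis-viva gives v_p = √[μ(2/r₁ − 1/a_t)] = 4.2949 km/s.
First burn Δv₁ = |v_p − v₁| = 0.9839 km/s.
At r₂, v₂ = √(μ/r₂) = 1.438 km/s.
Transfer-orbit speed at r₂: v_a = √[μ(2/r₂ − 1/a_t)] = 0.8101 km/s.
Second burn Δv₂ = |v₂ − v_a| = 0.6279 km/s.
Total Δv = Δv₁ + Δv₂ = 1.612 km/s.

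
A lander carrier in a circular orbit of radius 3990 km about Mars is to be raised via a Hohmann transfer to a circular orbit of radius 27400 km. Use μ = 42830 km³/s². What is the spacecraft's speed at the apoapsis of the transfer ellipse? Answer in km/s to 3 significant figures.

v = 0.630 km/s

Transfer-ellipse semi-major axis a_t = (r₁ + r₂)/2 = (3990 + 27400)/2 = 15695 km.
The apoapsis of the transfer ellipse is at r = 27400 km.
Applying v² = μ(2/r − 1/a_t): v = 0.6304 km/s.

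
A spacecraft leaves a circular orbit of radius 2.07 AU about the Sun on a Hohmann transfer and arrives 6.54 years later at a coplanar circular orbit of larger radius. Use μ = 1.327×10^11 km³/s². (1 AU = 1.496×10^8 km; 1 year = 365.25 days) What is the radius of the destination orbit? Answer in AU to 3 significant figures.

r₂ = 9.03 AU

In km: r₁ = 2.07 × 1.496×10^8 = 3.09672×10^8 km.
Transfer time t = 6.54 years × 365.25 × 86400 s = 2.06386704×10^8 s, and t = π√(a_t³/μ).
So a_t = (μ t²/π²)^(1/3) = (1.327×10^11 × (2.06386704×10^8)² / π²)^(1/3) = 8.3045×10^8 km.
Since a_t = (r₁ + r₂)/2, r₂ = 2a_t − r₁ = 2×8.3045×10^8 − 3.09672×10^8 = 1.351228×10^9 km.
In AU: r₂ = 1.351228×10^9 / 1.496×10^8 = 9.03 AU.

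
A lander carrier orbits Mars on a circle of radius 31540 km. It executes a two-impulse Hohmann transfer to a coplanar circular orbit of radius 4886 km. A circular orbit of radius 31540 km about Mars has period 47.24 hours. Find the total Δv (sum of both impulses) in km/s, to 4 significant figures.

From Kepler's third law T² = 4π²r³/μ at r = 31540 km, T = 47.24 hours = 47.24 × 3600 s = 1.70064×10^5 s: μ = 4π²r³/T² = 42827.2 km³/s².
Transfer-ellipse semi-major axis a_t = (r₁ + r₂)/2 = (31540 + 4886)/2 = 18213 km.
At r₁ the circular-orbit speed is v₁ = √(μ/r₁) = 1.16528 km/s.
On the transfer ellipse at r₁, v² = μ(2/r − 1/a) gives v_a = √[μ(2/r₁ − 1/a_t)] = 0.603553 km/s.
First burn Δv₁ = |v_a − v₁| = 0.5617 km/s.
Circular speed at r₂: v₂ = √(μ/r₂) = 2.9606 km/s.
Transfer-orbit speed at r₂: v_p = √[μ(2/r₂ − 1/a_t)] = 3.8960 km/s.
Second burn Δv₂ = |v₂ − v_p| = 0.9354 km/s.
Δv = Δv₁ + Δv₂ = 0.5617 + 0.9354 = 1.497 km/s.

Δv = 1.497 km/s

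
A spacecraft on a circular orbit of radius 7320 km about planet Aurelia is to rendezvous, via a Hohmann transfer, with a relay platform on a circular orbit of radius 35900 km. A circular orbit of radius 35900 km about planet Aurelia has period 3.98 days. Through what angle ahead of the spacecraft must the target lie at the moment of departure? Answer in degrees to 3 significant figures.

From Kepler's third law T² = 4π²r³/μ at r = 35900 km, T = 3.98 days = 3.98 × 86400 s = 3.43872×10^5 s: μ = 4π²r³/T² = 15447.2 km³/s².
Semi-major axis of the transfer orbit: a_t = (7320 + 35900)/2 = 21610 km.
The half-period of the transfer ellipse is t = π√(a_t³/μ) = 80298 s.
The target's mean motion on its circular orbit is ω₂ = √(μ/r₂³) = 1.8272×10^-5 rad/s.
Angle swept by the target during transfer: ω₂·t = 1.4672 rad = 84.06°.
Arrival is 180° from departure on the ellipse, so φ = 180° − 84.06° = 95.9°.

φ = 95.9°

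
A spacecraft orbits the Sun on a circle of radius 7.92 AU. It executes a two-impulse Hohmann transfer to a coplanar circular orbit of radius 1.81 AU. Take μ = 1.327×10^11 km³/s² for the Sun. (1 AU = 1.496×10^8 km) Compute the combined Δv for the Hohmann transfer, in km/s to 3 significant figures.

In km: r₁ = 7.92 × 1.496×10^8 = 1.184832×10^9 km; r₂ = 1.81 × 1.496×10^8 = 2.70776×10^8 km.
The Hohmann ellipse has a_t = (r₁ + r₂)/2 = 7.27804×10^8 km.
At r₁ the circular-orbit speed is v₁ = √(μ/r₁) = 10.583 km/s.
Transfer-orbit speed at r₁ (vis-viva equation): v_a = √[μ(2/r₁ − 1/a_t)] = 6.4551 km/s.
First burn Δv₁ = |v_a − v₁| = 4.128 km/s.
Circular speed at r₂: v₂ = √(μ/r₂) = 22.138 km/s.
Transfer-orbit speed at r₂: v_p = √[μ(2/r₂ − 1/a_t)] = 28.246 km/s.
Second burn Δv₂ = |v₂ − v_p| = 6.108 km/s.
Total Δv = Δv₁ + Δv₂ = 10.24 km/s.

Δv = 10.2 km/s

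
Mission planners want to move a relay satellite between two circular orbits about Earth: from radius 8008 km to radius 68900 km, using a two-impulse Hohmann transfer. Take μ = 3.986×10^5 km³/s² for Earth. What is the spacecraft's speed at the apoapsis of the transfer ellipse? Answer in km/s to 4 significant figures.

v = 1.098 km/s

Semi-major axis of the transfer orbit: a_t = (8008 + 68900)/2 = 38454 km.
The apoapsis of the transfer ellipse is at r = 68900 km.
From the vis-viva equation, v = √[μ(2/r − 1/a_t)] = 1.098 km/s.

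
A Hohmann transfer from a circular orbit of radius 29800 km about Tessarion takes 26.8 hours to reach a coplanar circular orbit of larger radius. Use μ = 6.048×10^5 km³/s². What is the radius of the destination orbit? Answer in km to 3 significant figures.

Transfer time t = 26.8 hours = 96480 s, and t = π√(a_t³/μ).
So a_t = (μ t²/π²)^(1/3) = (6.048×10^5 × (96480)² / π²)^(1/3) = 82933 km.
Since a_t = (r₁ + r₂)/2, r₂ = 2a_t − r₁ = 2×82933 − 29800 = 1.36066×10^5 km.

r₂ = 1.36×10^5 km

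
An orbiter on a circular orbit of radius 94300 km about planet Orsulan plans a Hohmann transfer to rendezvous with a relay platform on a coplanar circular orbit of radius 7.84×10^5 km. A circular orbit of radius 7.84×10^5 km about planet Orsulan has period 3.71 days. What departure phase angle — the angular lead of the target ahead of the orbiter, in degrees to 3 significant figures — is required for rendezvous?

φ = 105°

From Kepler's third law T² = 4π²r³/μ at r = 7.84×10^5 km, T = 3.71 days = 3.71 × 86400 s = 3.20544×10^5 s: μ = 4π²r³/T² = 1.85154×10^8 km³/s².
Transfer-ellipse semi-major axis a_t = (r₁ + r₂)/2 = (94300 + 7.840×10^5)/2 = 4.3915×10^5 km.
The half-period of the transfer ellipse is t = π√(a_t³/μ) = 67190 s.
The target's mean motion on its circular orbit is ω₂ = √(μ/r₂³) = 1.960×10^-5 rad/s.
Angle swept by the target during transfer: ω₂·t = 1.317 rad = 75.46°.
Arrival is 180° from departure on the ellipse, so φ = 180° − 75.46° = 105°.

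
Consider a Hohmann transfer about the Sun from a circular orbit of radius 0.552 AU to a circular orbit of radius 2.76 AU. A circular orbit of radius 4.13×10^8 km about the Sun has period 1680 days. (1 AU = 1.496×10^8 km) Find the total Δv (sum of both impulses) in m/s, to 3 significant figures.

From Kepler's third law T² = 4π²r³/μ at r = 4.13×10^8 km, T = 1680 days = 1680 × 86400 s = 1.45152×10^8 s: μ = 4π²r³/T² = 1.31997×10^11 km³/s².
In km: r₁ = 0.552 × 1.496×10^8 = 8.25792×10^7 km; r₂ = 2.76 × 1.496×10^8 = 4.12896×10^8 km.
Semi-major axis of the transfer orbit: a_t = (8.25792×10^7 + 4.12896×10^8)/2 = 2.477376×10^8 km.
At r₁ the circular-orbit speed is v₁ = √(μ/r₁) = 39.98 km/s.
Transfer-orbit speed at r₁ (vis-viva equation): v_p = √[μ(2/r₁ − 1/a_t)] = 51.61 km/s.
First burn Δv₁ = |v_p − v₁| = 11.63 km/s.
At r₂, v₂ = √(μ/r₂) = 17.880 km/s.
Transfer-orbit speed at r₂: v_a = √[μ(2/r₂ − 1/a_t)] = 10.323 km/s.
Second burn Δv₂ = |v₂ − v_a| = 7.557 km/s.
Δv = Δv₁ + Δv₂ = 11.63 + 7.557 = 19.19 km/s.

Δv = 19200 m/s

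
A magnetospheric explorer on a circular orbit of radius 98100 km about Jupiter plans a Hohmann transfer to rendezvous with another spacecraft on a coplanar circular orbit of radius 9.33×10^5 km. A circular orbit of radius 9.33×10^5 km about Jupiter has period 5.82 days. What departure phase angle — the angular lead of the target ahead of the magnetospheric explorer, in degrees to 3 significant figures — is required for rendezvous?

φ = 106°

From Kepler's third law T² = 4π²r³/μ at r = 9.33×10^5 km, T = 5.82 days = 5.82 × 86400 s = 5.02848×10^5 s: μ = 4π²r³/T² = 1.26803×10^8 km³/s².
The Hohmann ellipse has a_t = (r₁ + r₂)/2 = 5.1555×10^5 km.
Transfer time t = π√(a_t³/μ) = 1.03274×10^5 s.
Target angular speed ω₂ = √(μ/r₂³) = 1.24952×10^-5 rad/s.
Angle swept by the target during transfer: ω₂·t = 1.29043 rad = 73.94°.
Arrival is 180° from departure on the ellipse, so φ = 180° − 73.94° = 106°.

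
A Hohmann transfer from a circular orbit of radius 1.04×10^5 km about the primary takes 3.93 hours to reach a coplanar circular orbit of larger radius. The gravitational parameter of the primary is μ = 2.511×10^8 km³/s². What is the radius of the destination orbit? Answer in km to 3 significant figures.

r₂ = 2.40×10^5 km

Transfer time t = 3.93 hours = 14148 s, and t = π√(a_t³/μ).
So a_t = (μ t²/π²)^(1/3) = (2.511×10^8 × (14148)² / π²)^(1/3) = 1.7205×10^5 km.
Since a_t = (r₁ + r₂)/2, r₂ = 2a_t − r₁ = 2×1.7205×10^5 − 1.040×10^5 = 2.401×10^5 km.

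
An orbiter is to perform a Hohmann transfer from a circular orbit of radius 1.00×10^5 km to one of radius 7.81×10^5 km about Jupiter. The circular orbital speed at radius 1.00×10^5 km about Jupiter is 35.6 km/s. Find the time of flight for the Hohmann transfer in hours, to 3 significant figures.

t = 22.7 hours

From the circular-orbit relation v² = μ/r at r = 1.00×10^5 km: μ = v²r = (35.6)² × 1.00×10^5 = 1.26736×10^8 km³/s².
Semi-major axis of the transfer orbit: a_t = (1.000×10^5 + 7.810×10^5)/2 = 4.405×10^5 km.
Transfer time t = π√(a_t³/μ) = π√((4.405×10^5)³ / 1.26736×10^8) = 81590 s.
Converting: 81590 s ÷ 3600 s/hour = 22.7 hours.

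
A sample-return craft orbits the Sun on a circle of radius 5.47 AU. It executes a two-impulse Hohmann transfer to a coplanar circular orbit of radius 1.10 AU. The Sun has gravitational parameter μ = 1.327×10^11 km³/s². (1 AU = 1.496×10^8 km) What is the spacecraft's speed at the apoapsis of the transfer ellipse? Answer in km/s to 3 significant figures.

v = 7.37 km/s

In km: r₁ = 5.47 × 1.496×10^8 = 8.18312×10^8 km; r₂ = 1.10 × 1.496×10^8 = 1.6456×10^8 km.
Transfer-ellipse semi-major axis a_t = (r₁ + r₂)/2 = (8.18312×10^8 + 1.6456×10^8)/2 = 4.91436×10^8 km.
The apoapsis of the transfer ellipse is at r = 8.18312×10^8 km.
From the vis-viva equation, v = √[μ(2/r − 1/a_t)] = 7.369 km/s.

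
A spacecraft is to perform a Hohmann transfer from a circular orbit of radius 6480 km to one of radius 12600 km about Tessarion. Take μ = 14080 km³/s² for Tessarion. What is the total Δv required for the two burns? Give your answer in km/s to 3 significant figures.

Semi-major axis of the transfer orbit: a_t = (6480 + 12600)/2 = 9540 km.
Circular speed at r₁: v₁ = √(μ/r₁) = √(14080/6480) = 1.474 km/s.
On the transfer ellipse at r₁, vis-viva equation gives v_p = √[μ(2/r₁ − 1/a_t)] = 1.694 km/s.
First burn Δv₁ = |v_p − v₁| = 0.2200 km/s.
Circular speed at r₂: v₂ = √(μ/r₂) = 1.0571 km/s.
Transfer-orbit speed at r₂: v_a = √[μ(2/r₂ − 1/a_t)] = 0.87122 km/s.
Second burn Δv₂ = |v₂ − v_a| = 0.1859 km/s.
Total Δv = Δv₁ + Δv₂ = 0.4059 km/s.

Δv = 0.406 km/s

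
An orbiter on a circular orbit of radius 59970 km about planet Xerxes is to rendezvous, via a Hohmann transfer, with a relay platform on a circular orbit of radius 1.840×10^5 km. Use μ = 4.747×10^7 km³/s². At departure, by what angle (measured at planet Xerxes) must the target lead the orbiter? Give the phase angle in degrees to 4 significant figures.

Transfer-ellipse semi-major axis a_t = (r₁ + r₂)/2 = (59970 + 1.840×10^5)/2 = 1.21985×10^5 km.
The half-period of the transfer ellipse is t = π√(a_t³/μ) = 19426.7 s.
Target angular speed ω₂ = √(μ/r₂³) = 8.72937×10^-5 rad/s.
Angle swept by the target during transfer: ω₂·t = 1.6958 rad = 97.16°.
The orbiter traverses 180° on the transfer ellipse, so the target must lead by 180° − 97.16° = 82.84°.

φ = 82.84°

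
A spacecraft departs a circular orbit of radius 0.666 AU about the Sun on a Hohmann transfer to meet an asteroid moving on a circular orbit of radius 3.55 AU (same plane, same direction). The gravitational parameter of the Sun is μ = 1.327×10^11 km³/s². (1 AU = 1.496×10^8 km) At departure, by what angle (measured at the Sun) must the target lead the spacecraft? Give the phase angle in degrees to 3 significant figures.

φ = 97.6°

In km: r₁ = 0.666 × 1.496×10^8 = 9.96336×10^7 km; r₂ = 3.55 × 1.496×10^8 = 5.3108×10^8 km.
The Hohmann ellipse has a_t = (r₁ + r₂)/2 = 3.153568×10^8 km.
The half-period of the transfer ellipse is t = π√(a_t³/μ) = 4.8297×10^7 s.
Target angular speed ω₂ = √(μ/r₂³) = 2.9764×10^-8 rad/s.
Angle swept by the target during transfer: ω₂·t = 1.4375 rad = 82.36°.
The spacecraft traverses 180° on the transfer ellipse, so the target must lead by 180° − 82.36° = 97.6°.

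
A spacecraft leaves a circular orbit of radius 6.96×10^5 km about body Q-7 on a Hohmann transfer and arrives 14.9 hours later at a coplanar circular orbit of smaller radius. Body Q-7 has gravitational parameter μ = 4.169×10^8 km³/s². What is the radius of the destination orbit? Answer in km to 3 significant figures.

Transfer time t = 14.9 hours = 53640 s, and t = π√(a_t³/μ).
So a_t = (μ t²/π²)^(1/3) = (4.169×10^8 × (53640)² / π²)^(1/3) = 4.9534×10^5 km.
Since a_t = (r₁ + r₂)/2, r₂ = 2a_t − r₁ = 2×4.9534×10^5 − 6.960×10^5 = 2.9468×10^5 km.

r₂ = 2.95×10^5 km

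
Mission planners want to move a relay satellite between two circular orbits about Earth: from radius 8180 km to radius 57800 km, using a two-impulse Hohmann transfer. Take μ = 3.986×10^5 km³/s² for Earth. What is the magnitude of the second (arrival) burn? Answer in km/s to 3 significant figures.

Δv₂ = 1.32 km/s

Semi-major axis of the transfer orbit: a_t = (8180 + 57800)/2 = 32990 km.
Circular speed at r = 57800 km: v_c = √(μ/r) = 2.626 km/s.
Transfer-orbit speed at the same r (vis-viva, a = a_t): v_t = √[μ(2/r − 1/a_t)] = 1.308 km/s.
Δv₂ = |v_t − v_c| = |1.308 − 2.626| = 1.318 km/s.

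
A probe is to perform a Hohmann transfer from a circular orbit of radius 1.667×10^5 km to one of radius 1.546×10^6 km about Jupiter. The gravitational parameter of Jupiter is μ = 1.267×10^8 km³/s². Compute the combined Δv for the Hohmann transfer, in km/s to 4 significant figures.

Transfer-ellipse semi-major axis a_t = (r₁ + r₂)/2 = (1.667×10^5 + 1.546×10^6)/2 = 8.5635×10^5 km.
Circular speed at r₁: v₁ = √(μ/r₁) = √(1.267×10^8/1.667×10^5) = 27.569 km/s.
On the transfer ellipse at r₁, v² = μ(2/r − 1/a) gives v_p = √[μ(2/r₁ − 1/a_t)] = 37.042 km/s.
First burn Δv₁ = |v_p − v₁| = 9.473 km/s.
At r₂, v₂ = √(μ/r₂) = 9.053 km/s.
Transfer-orbit speed at r₂: v_a = √[μ(2/r₂ − 1/a_t)] = 3.994 km/s.
Second burn Δv₂ = |v₂ − v_a| = 5.059 km/s.
Δv = Δv₁ + Δv₂ = 9.473 + 5.059 = 14.53 km/s.

Δv = 14.53 km/s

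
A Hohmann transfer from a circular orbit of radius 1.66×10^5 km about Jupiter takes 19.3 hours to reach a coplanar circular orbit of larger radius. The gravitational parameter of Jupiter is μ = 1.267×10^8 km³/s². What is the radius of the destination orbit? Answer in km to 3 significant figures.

Transfer time t = 19.3 hours = 69480 s, and t = π√(a_t³/μ).
So a_t = (μ t²/π²)^(1/3) = (1.267×10^8 × (69480)² / π²)^(1/3) = 3.9573×10^5 km.
Since a_t = (r₁ + r₂)/2, r₂ = 2a_t − r₁ = 2×3.9573×10^5 − 1.660×10^5 = 6.2546×10^5 km.

r₂ = 6.25×10^5 km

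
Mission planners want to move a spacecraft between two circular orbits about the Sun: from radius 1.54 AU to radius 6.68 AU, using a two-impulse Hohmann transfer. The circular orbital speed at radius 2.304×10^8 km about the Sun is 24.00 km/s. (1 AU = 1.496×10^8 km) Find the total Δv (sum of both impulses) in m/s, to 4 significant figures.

From the circular-orbit relation v² = μ/r at r = 2.304×10^8 km: μ = v²r = (24.00)² × 2.304×10^8 = 1.32710×10^11 km³/s².
In km: r₁ = 1.54 × 1.496×10^8 = 2.30384×10^8 km; r₂ = 6.68 × 1.496×10^8 = 9.99328×10^8 km.
Semi-major axis of the transfer orbit: a_t = (2.30384×10^8 + 9.99328×10^8)/2 = 6.14856×10^8 km.
At r₁ the circular-orbit speed is v₁ = √(μ/r₁) = 24.001 km/s.
Transfer-orbit speed at r₁ (v² = μ(2/r − 1/a)): v_p = √[μ(2/r₁ − 1/a_t)] = 30.598 km/s.
First burn Δv₁ = |v_p − v₁| = 6.597 km/s.
At r₂, v₂ = √(μ/r₂) = 11.524 km/s.
Transfer-orbit speed at r₂: v_a = √[μ(2/r₂ − 1/a_t)] = 7.0540 km/s.
Second burn Δv₂ = |v₂ − v_a| = 4.470 km/s.
Total Δv = Δv₁ + Δv₂ = 11.07 km/s.

Δv = 11070 m/s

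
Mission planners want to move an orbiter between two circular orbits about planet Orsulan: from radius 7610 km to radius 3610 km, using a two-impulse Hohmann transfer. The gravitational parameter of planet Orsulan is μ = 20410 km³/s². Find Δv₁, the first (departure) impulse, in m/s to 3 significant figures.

The Hohmann ellipse has a_t = (r₁ + r₂)/2 = 5610 km.
Circular speed at r = 7610 km: v_c = √(μ/r) = 1.638 km/s.
Vis-viva on the transfer ellipse at r = 7610 km gives v_t = √[μ(2/r − 1/a_t)] = 1.314 km/s.
Δv₁ = |v_t − v_c| = |1.314 − 1.638| = 0.3240 km/s.

Δv₁ = 324 m/s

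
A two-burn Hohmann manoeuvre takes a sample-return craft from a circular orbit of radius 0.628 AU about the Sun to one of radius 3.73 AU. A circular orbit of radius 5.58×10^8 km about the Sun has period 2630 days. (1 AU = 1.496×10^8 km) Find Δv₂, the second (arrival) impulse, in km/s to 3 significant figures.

From Kepler's third law T² = 4π²r³/μ at r = 5.58×10^8 km, T = 2630 days = 2630 × 86400 s = 2.27232×10^8 s: μ = 4π²r³/T² = 1.32838×10^11 km³/s².
In km: r₁ = 0.628 × 1.496×10^8 = 9.39488×10^7 km; r₂ = 3.73 × 1.496×10^8 = 5.58008×10^8 km.
Transfer-ellipse semi-major axis a_t = (r₁ + r₂)/2 = (9.39488×10^7 + 5.58008×10^8)/2 = 3.259784×10^8 km.
Circular speed at r = 5.58008×10^8 km: v_c = √(μ/r) = 15.429 km/s.
Vis-viva on the transfer ellipse at r = 5.58008×10^8 km gives v_t = √[μ(2/r − 1/a_t)] = 8.2831 km/s.
Δv₂ = |v_t − v_c| = |8.2831 − 15.429| = 7.146 km/s.

Δv₂ = 7.15 km/s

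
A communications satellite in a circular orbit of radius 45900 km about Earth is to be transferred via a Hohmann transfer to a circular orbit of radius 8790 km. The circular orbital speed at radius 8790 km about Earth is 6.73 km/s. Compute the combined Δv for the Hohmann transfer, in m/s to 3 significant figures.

Δv = 3260 m/s

From the circular-orbit relation v² = μ/r at r = 8790 km: μ = v²r = (6.73)² × 8790 = 3.98125×10^5 km³/s².
The Hohmann ellipse has a_t = (r₁ + r₂)/2 = 27345 km.
At r₁ the circular-orbit speed is v₁ = √(μ/r₁) = 2.9451 km/s.
On the transfer ellipse at r₁, v² = μ(2/r − 1/a) gives v_a = √[μ(2/r₁ − 1/a_t)] = 1.6698 km/s.
First burn Δv₁ = |v_a − v₁| = 1.2753 km/s.
Circular speed at r₂: v₂ = √(μ/r₂) = 6.7300 km/s.
Transfer-orbit speed at r₂: v_p = √[μ(2/r₂ − 1/a_t)] = 8.7193 km/s.
Second burn Δv₂ = |v₂ − v_p| = 1.9893 km/s.
Total Δv = Δv₁ + Δv₂ = 3.265 km/s.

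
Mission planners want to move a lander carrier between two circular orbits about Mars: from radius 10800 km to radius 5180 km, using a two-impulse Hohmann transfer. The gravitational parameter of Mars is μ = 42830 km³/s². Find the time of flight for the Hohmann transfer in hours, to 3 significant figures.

t = 3.01 hours

Semi-major axis of the transfer orbit: a_t = (10800 + 5180)/2 = 7990 km.
By Kepler's third law the transfer-orbit period is T = 2π√(a_t³/μ), so t = T/2 = 10840 s.
Converting: 10840 s ÷ 3600 s/hour = 3.01 hours.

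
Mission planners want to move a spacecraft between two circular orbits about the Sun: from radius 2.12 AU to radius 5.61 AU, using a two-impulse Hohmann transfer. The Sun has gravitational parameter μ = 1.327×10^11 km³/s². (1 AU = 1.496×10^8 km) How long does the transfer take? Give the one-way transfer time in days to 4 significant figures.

In km: r₁ = 2.12 × 1.496×10^8 = 3.17152×10^8 km; r₂ = 5.61 × 1.496×10^8 = 8.39256×10^8 km.
Semi-major axis of the transfer orbit: a_t = (3.17152×10^8 + 8.39256×10^8)/2 = 5.78204×10^8 km.
Transfer time t = π√(a_t³/μ) = π√((5.78204×10^8)³ / 1.327×10^11) = 1.199×10^8 s.
Converting: 1.199×10^8 s ÷ 86400 s/day = 1388 days.

t = 1388 days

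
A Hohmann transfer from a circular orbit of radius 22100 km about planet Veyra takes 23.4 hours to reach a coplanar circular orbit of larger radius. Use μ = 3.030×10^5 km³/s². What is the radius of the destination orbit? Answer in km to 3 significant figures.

Transfer time t = 23.4 hours = 84240 s, and t = π√(a_t³/μ).
So a_t = (μ t²/π²)^(1/3) = (3.030×10^5 × (84240)² / π²)^(1/3) = 60172 km.
Since a_t = (r₁ + r₂)/2, r₂ = 2a_t − r₁ = 2×60172 − 22100 = 98244 km.

r₂ = 98200 km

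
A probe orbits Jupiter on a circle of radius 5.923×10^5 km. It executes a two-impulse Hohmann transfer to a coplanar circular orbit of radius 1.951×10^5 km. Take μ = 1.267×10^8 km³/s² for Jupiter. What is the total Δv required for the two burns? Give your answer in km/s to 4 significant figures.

Δv = 10.10 km/s

Semi-major axis of the transfer orbit: a_t = (5.923×10^5 + 1.951×10^5)/2 = 3.937×10^5 km.
At r₁ the circular-orbit speed is v₁ = √(μ/r₁) = 14.63 km/s.
On the transfer ellipse at r₁, v² = μ(2/r − 1/a) gives v_a = √[μ(2/r₁ − 1/a_t)] = 10.30 km/s.
First burn Δv₁ = |v_a − v₁| = 4.330 km/s.
Circular speed at r₂: v₂ = √(μ/r₂) = 25.483535 km/s.
Transfer-orbit speed at r₂: v_p = √[μ(2/r₂ − 1/a_t)] = 31.257039 km/s.
Second burn Δv₂ = |v₂ − v_p| = 5.774 km/s.
Total Δv = Δv₁ + Δv₂ = 10.10 km/s.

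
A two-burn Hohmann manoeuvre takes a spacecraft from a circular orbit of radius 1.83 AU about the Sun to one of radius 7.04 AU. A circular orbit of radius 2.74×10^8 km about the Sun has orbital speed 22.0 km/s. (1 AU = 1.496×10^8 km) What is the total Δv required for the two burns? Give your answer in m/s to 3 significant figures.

From the circular-orbit relation v² = μ/r at r = 2.74×10^8 km: μ = v²r = (22.0)² × 2.74×10^8 = 1.32616×10^11 km³/s².
In km: r₁ = 1.83 × 1.496×10^8 = 2.73768×10^8 km; r₂ = 7.04 × 1.496×10^8 = 1.053184×10^9 km.
Transfer-ellipse semi-major axis a_t = (r₁ + r₂)/2 = (2.73768×10^8 + 1.053184×10^9)/2 = 6.63476×10^8 km.
At r₁ the circular-orbit speed is v₁ = √(μ/r₁) = 22.00932 km/s.
Transfer-orbit speed at r₁ (vis-viva equation): v_p = √[μ(2/r₁ − 1/a_t)] = 27.72976 km/s.
First burn Δv₁ = |v_p − v₁| = 5.7204 km/s.
Circular speed at r₂: v₂ = √(μ/r₂) = 11.2214 km/s.
Transfer-orbit speed at r₂: v_a = √[μ(2/r₂ − 1/a_t)] = 7.20816 km/s.
Second burn Δv₂ = |v₂ − v_a| = 4.0132 km/s.
Δv = Δv₁ + Δv₂ = 5.7204 + 4.0132 = 9.734 km/s.

Δv = 9730 m/s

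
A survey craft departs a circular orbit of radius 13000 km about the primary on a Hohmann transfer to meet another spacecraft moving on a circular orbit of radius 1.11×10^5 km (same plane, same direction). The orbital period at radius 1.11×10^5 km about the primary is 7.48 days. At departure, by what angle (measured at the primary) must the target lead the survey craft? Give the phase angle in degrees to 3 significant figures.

φ = 105°

From Kepler's third law T² = 4π²r³/μ at r = 1.11×10^5 km, T = 7.48 days = 7.48 × 86400 s = 6.46272×10^5 s: μ = 4π²r³/T² = 1.29270×10^5 km³/s².
Transfer-ellipse semi-major axis a_t = (r₁ + r₂)/2 = (13000 + 1.110×10^5)/2 = 62000 km.
Transfer time t = π√(a_t³/μ) = 1.349×10^5 s.
Target angular speed ω₂ = √(μ/r₂³) = 9.722×10^-6 rad/s.
Angle swept by the target during transfer: ω₂·t = 1.3115 rad = 75.14°.
The survey craft traverses 180° on the transfer ellipse, so the target must lead by 180° − 75.14° = 105°.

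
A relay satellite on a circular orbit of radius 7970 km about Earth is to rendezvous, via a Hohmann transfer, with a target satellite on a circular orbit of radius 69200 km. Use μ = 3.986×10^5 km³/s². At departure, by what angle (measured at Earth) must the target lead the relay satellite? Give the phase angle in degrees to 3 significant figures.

Transfer-ellipse semi-major axis a_t = (r₁ + r₂)/2 = (7970 + 69200)/2 = 38585 km.
The half-period of the transfer ellipse is t = π√(a_t³/μ) = 37710 s.
Target angular speed ω₂ = √(μ/r₂³) = 3.468×10^-5 rad/s.
Angle swept by the target during transfer: ω₂·t = 1.308 rad = 74.94°.
Arrival is 180° from departure on the ellipse, so φ = 180° − 74.94° = 105°.

φ = 105°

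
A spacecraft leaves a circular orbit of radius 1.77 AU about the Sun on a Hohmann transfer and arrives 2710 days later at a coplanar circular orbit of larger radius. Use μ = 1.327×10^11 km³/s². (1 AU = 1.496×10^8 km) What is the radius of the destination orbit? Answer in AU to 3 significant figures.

r₂ = 10.3 AU

In km: r₁ = 1.77 × 1.496×10^8 = 2.64792×10^8 km.
Transfer time t = 2710 days = 2.34144×10^8 s, and t = π√(a_t³/μ).
So a_t = (μ t²/π²)^(1/3) = (1.327×10^11 × (2.34144×10^8)² / π²)^(1/3) = 9.0333×10^8 km.
Since a_t = (r₁ + r₂)/2, r₂ = 2a_t − r₁ = 2×9.0333×10^8 − 2.64792×10^8 = 1.541868×10^9 km.
In AU: r₂ = 1.541868×10^9 / 1.496×10^8 = 10.3 AU.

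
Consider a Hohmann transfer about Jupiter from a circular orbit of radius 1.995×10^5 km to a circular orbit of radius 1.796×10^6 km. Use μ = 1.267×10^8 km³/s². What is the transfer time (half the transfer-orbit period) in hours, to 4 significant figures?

t = 77.27 hours

Semi-major axis of the transfer orbit: a_t = (1.995×10^5 + 1.796×10^6)/2 = 9.9775×10^5 km.
Transfer time t = π√(a_t³/μ) = π√((9.9775×10^5)³ / 1.267×10^8) = 2.7816×10^5 s.
Converting: 2.7816×10^5 s ÷ 3600 s/hour = 77.27 hours.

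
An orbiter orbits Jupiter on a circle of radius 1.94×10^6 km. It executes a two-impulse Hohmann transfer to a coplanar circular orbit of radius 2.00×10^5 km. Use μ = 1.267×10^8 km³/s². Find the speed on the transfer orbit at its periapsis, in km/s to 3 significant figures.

Transfer-ellipse semi-major axis a_t = (r₁ + r₂)/2 = (1.940×10^6 + 2.000×10^5)/2 = 1.070×10^6 km.
The periapsis of the transfer ellipse is at r = 2.000×10^5 km.
Vis-viva: v = √[μ(2/r − 1/a_t)] = √[1.267×10^8 × (2/2.000×10^5 − 1/1.070×10^6)] = 33.89 km/s.

v = 33.9 km/s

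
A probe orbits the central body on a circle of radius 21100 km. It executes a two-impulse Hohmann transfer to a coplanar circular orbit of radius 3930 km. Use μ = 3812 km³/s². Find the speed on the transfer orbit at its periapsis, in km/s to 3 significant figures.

Transfer-ellipse semi-major axis a_t = (r₁ + r₂)/2 = (21100 + 3930)/2 = 12515 km.
At periapsis, r = 3930 km.
From the vis-viva equation, v = √[μ(2/r − 1/a_t)] = 1.279 km/s.

v = 1.28 km/s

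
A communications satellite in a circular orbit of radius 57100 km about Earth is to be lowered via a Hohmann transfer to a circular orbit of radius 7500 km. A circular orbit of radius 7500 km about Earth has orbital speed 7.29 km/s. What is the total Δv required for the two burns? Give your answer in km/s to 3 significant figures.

Δv = 3.77 km/s

From the circular-orbit relation v² = μ/r at r = 7500 km: μ = v²r = (7.29)² × 7500 = 3.98581×10^5 km³/s².
The Hohmann ellipse has a_t = (r₁ + r₂)/2 = 32300 km.
Circular speed at r₁: v₁ = √(μ/r₁) = √(3.98581×10^5/57100) = 2.642 km/s.
Transfer-orbit speed at r₁ (v² = μ(2/r − 1/a)): v_a = √[μ(2/r₁ − 1/a_t)] = 1.273 km/s.
First burn Δv₁ = |v_a − v₁| = 1.369 km/s.
At r₂, v₂ = √(μ/r₂) = 7.290 km/s.
Transfer-orbit speed at r₂: v_p = √[μ(2/r₂ − 1/a_t)] = 9.693 km/s.
Second burn Δv₂ = |v₂ − v_p| = 2.403 km/s.
Total Δv = Δv₁ + Δv₂ = 3.772 km/s.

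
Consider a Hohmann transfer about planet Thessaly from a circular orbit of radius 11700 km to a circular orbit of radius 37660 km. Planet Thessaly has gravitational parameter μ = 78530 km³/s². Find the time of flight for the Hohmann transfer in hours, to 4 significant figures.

Transfer-ellipse semi-major axis a_t = (r₁ + r₂)/2 = (11700 + 37660)/2 = 24680 km.
Transfer time t = π√(a_t³/μ) = π√((24680)³ / 78530) = 43466 s.
Converting: 43466 s ÷ 3600 s/hour = 12.07 hours.

t = 12.07 hours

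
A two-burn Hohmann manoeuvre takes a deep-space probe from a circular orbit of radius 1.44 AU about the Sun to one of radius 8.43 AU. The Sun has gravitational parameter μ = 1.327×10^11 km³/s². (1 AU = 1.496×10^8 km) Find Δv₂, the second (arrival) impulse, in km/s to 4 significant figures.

In km: r₁ = 1.44 × 1.496×10^8 = 2.15424×10^8 km; r₂ = 8.43 × 1.496×10^8 = 1.261128×10^9 km.
The Hohmann ellipse has a_t = (r₁ + r₂)/2 = 7.38276×10^8 km.
Circular speed at r = 1.261128×10^9 km: v_c = √(μ/r) = 10.258 km/s.
Transfer-orbit speed at the same r (vis-viva, a = a_t): v_t = √[μ(2/r − 1/a_t)] = 5.5411 km/s.
Δv₂ = |v_t − v_c| = |5.5411 − 10.258| = 4.717 km/s.

Δv₂ = 4.717 km/s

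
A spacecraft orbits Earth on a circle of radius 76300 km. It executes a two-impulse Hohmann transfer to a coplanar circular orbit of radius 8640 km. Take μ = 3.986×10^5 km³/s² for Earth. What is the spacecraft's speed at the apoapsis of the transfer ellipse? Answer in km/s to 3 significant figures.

v = 1.03 km/s

Semi-major axis of the transfer orbit: a_t = (76300 + 8640)/2 = 42470 km.
The apoapsis of the transfer ellipse is at r = 76300 km.
From the vis-viva equation, v = √[μ(2/r − 1/a_t)] = 1.031 km/s.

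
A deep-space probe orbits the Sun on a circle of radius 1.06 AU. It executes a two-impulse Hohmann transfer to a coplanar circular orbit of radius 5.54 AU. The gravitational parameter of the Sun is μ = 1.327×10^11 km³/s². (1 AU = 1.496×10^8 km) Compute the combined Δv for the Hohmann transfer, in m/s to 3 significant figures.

In km: r₁ = 1.06 × 1.496×10^8 = 1.58576×10^8 km; r₂ = 5.54 × 1.496×10^8 = 8.28784×10^8 km.
Semi-major axis of the transfer orbit: a_t = (1.58576×10^8 + 8.28784×10^8)/2 = 4.9368×10^8 km.
At r₁ the circular-orbit speed is v₁ = √(μ/r₁) = 28.9279 km/s.
On the transfer ellipse at r₁, vis-viva gives v_p = √[μ(2/r₁ − 1/a_t)] = 37.4813 km/s.
First burn Δv₁ = |v_p − v₁| = 8.5534 km/s.
At r₂, v₂ = √(μ/r₂) = 12.6536 km/s.
Transfer-orbit speed at r₂: v_a = √[μ(2/r₂ − 1/a_t)] = 7.17151 km/s.
Second burn Δv₂ = |v₂ − v_a| = 5.4821 km/s.
Total Δv = Δv₁ + Δv₂ = 14.04 km/s.

Δv = 14000 m/s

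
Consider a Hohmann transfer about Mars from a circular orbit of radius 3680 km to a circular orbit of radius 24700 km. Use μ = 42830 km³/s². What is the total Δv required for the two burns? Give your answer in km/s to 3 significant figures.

Semi-major axis of the transfer orbit: a_t = (3680 + 24700)/2 = 14190 km.
Circular speed at r₁: v₁ = √(μ/r₁) = √(42830/3680) = 3.41154 km/s.
On the transfer ellipse at r₁, vis-viva equation gives v_p = √[μ(2/r₁ − 1/a_t)] = 4.50098 km/s.
First burn Δv₁ = |v_p − v₁| = 1.0894 km/s.
At r₂, v₂ = √(μ/r₂) = 1.31682 km/s.
Transfer-orbit speed at r₂: v_a = √[μ(2/r₂ − 1/a_t)] = 0.670592 km/s.
Second burn Δv₂ = |v₂ − v_a| = 0.64623 km/s.
Total Δv = Δv₁ + Δv₂ = 1.736 km/s.

Δv = 1.74 km/s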